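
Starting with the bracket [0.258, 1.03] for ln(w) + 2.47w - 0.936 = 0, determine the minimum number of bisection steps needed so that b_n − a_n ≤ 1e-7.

23

Initial width b − a = 1.03 − 0.258 = 0.772000.
After n steps the width is (b−a)/2^n; need (b−a)/2^n ≤ 1e-7.
So n ≥ log₂(0.772000/1e-7) = log₂(7720000.0000) ≈ 22.8802.
Hence n = 23.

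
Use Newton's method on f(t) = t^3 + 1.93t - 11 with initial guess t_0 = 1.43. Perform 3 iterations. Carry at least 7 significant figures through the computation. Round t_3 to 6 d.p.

f'(t) = 3t^2 + 1.93
t_0 = 1.430000: f = -5.315893, f' = 8.064700 → t_1 = 1.430000 - (-5.315893)/(8.064700) = 2.089156
t_1 = 2.089156: f = 2.150340, f' = 15.023715 → t_2 = 2.089156 - (2.150340)/(15.023715) = 1.946026
t_2 = 1.946026: f = 0.125464, f' = 13.291051 → t_3 = 1.946026 - (0.125464)/(13.291051) = 1.936586

1.936586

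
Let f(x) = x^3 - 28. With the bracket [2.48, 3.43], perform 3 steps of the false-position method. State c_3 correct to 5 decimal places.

3.03552

f(2.480000) = -12.747008, f(3.430000) = 12.353607
step 1: c = 2.962445, f(c) = -2.001354 < 0 → new bracket [2.962445, 3.430000]
step 2: c = 3.027631, f(c) = -0.247078 < 0 → new bracket [3.027631, 3.430000]
step 3: c = 3.035521, f(c) = -0.029546 < 0 → new bracket [3.035521, 3.430000]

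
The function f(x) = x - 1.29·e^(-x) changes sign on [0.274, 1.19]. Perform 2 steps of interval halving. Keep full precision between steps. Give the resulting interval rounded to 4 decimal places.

[0.5030, 0.7320]

f(0.274000) = -0.706828, f(1.190000) = 0.797555 (opposite signs)
step 1: m = 0.732000, f(m) = 0.111579 > 0 → root in [0.274000, 0.732000]
step 2: m = 0.503000, f(m) = -0.277081 < 0 → root in [0.503000, 0.732000]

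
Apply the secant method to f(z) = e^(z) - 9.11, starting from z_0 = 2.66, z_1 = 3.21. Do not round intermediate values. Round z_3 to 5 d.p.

2.28250

f(z_0) = 5.186289, f(z_1) = 15.669086
z_2 = 3.210000 - (15.669086)·(3.210000 - 2.660000)/(15.669086 - (5.186289)) = 2.387891; f(z_2) = 1.780506
z_3 = 2.387891 - (1.780506)·(2.387891 - 3.210000)/(1.780506 - (15.669086)) = 2.282498; f(z_3) = 0.691130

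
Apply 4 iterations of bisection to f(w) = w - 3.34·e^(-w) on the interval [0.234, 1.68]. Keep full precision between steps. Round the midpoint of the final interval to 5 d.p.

1.09256

f(0.234000) = -2.409148, f(1.680000) = 1.057511 (opposite signs)
step 1: m = 0.957000, f(m) = -0.325705 < 0 → root in [0.957000, 1.680000]
step 2: m = 1.318500, f(m) = 0.424929 > 0 → root in [0.957000, 1.318500]
step 3: m = 1.137750, f(m) = 0.067148 > 0 → root in [0.957000, 1.137750]
step 4: m = 1.047375, f(m) = -0.124489 < 0 → root in [1.047375, 1.137750]
Midpoint of [1.047375, 1.137750] = 1.092563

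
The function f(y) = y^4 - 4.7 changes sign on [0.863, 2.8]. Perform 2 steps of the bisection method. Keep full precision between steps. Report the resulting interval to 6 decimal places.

[1.347250, 1.831500]

f(0.863000) = -4.145319, f(2.800000) = 56.765600 (opposite signs)
step 1: m = 1.831500, f(m) = 6.551947 > 0 → root in [0.863000, 1.831500]
step 2: m = 1.347250, f(m) = -1.405475 < 0 → root in [1.347250, 1.831500]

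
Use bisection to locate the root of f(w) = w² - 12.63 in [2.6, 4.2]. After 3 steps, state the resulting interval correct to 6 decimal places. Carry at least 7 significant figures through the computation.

f(2.600000) = -5.870000, f(4.200000) = 5.010000 (opposite signs)
step 1: m = 3.400000, f(m) = -1.070000 < 0 → root in [3.400000, 4.200000]
step 2: m = 3.800000, f(m) = 1.810000 > 0 → root in [3.400000, 3.800000]
step 3: m = 3.600000, f(m) = 0.330000 > 0 → root in [3.400000, 3.600000]

[3.400000, 3.600000]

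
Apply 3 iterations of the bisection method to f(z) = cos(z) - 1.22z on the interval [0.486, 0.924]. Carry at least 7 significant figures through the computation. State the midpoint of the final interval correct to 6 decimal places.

f(0.486000) = 0.291288, f(0.924000) = -0.524647 (opposite signs)
step 1: m = 0.705000, f(m) = -0.098488 < 0 → root in [0.486000, 0.705000]
step 2: m = 0.595500, f(m) = 0.101358 > 0 → root in [0.595500, 0.705000]
step 3: m = 0.650250, f(m) = 0.002627 > 0 → root in [0.650250, 0.705000]
Midpoint of [0.650250, 0.705000] = 0.677625

0.677625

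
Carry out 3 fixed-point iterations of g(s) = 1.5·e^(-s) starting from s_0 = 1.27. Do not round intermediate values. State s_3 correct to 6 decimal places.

0.560528

s_1 = g(1.270000) = 0.421247
s_2 = g(0.421247) = 0.984342
s_3 = g(0.984342) = 0.560528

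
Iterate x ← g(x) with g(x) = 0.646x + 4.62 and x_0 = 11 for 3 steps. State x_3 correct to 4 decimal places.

12.4980

x_1 = g(11.000000) = 11.726000
x_2 = g(11.726000) = 12.194996
x_3 = g(12.194996) = 12.497967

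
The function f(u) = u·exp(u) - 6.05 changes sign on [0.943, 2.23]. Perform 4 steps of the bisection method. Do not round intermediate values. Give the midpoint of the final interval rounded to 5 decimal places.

f(0.943000) = -3.628684, f(2.230000) = 14.688701 (opposite signs)
step 1: m = 1.586500, f(m) = 1.702616 > 0 → root in [0.943000, 1.586500]
step 2: m = 1.264750, f(m) = -1.569994 < 0 → root in [1.264750, 1.586500]
step 3: m = 1.425625, f(m) = -0.118748 < 0 → root in [1.425625, 1.586500]
step 4: m = 1.506063, f(m) = 0.740748 > 0 → root in [1.425625, 1.506063]
Midpoint of [1.425625, 1.506063] = 1.465844

1.46584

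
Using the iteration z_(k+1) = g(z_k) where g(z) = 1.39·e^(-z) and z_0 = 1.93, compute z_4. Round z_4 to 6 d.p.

0.889577

z_1 = g(1.930000) = 0.201756
z_2 = g(0.201756) = 1.136039
z_3 = g(1.136039) = 0.446313
z_4 = g(0.446313) = 0.889577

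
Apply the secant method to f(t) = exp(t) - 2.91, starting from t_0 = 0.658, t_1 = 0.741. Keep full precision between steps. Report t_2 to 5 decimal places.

1.14430

f(t_0) = -0.979073, f(t_1) = -0.811968
t_2 = 0.741000 - (-0.811968)·(0.741000 - 0.658000)/(-0.811968 - (-0.979073)) = 1.144297; f(t_2) = 0.230233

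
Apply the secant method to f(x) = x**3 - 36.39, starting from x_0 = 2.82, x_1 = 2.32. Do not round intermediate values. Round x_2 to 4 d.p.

3.5225

f(x_0) = -13.964232, f(x_1) = -23.902832
x_2 = 2.320000 - (-23.902832)·(2.320000 - 2.820000)/(-23.902832 - (-13.964232)) = 3.522525; f(x_2) = 7.318136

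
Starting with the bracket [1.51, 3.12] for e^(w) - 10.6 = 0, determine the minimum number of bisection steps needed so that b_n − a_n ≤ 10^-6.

21

Initial width b − a = 3.12 − 1.51 = 1.610000.
After n steps the width is (b−a)/2^n; need (b−a)/2^n ≤ 10^-6.
So n ≥ log₂(1.610000/10^-6) = log₂(1610000.0000) ≈ 20.6186.
Hence n = 21.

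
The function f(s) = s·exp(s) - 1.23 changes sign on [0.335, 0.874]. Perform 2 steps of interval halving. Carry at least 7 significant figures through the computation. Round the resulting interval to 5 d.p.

f(0.335000) = -0.761690, f(0.874000) = 0.864521 (opposite signs)
step 1: m = 0.604500, f(m) = -0.123561 < 0 → root in [0.604500, 0.874000]
step 2: m = 0.739250, f(m) = 0.318259 > 0 → root in [0.604500, 0.739250]

[0.60450, 0.73925]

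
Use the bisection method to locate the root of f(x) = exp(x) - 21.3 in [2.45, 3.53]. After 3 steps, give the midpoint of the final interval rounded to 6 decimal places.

f(2.450000) = -9.711653, f(3.530000) = 12.823968 (opposite signs)
step 1: m = 2.990000, f(m) = -1.414318 < 0 → root in [2.990000, 3.530000]
step 2: m = 3.260000, f(m) = 4.749537 > 0 → root in [2.990000, 3.260000]
step 3: m = 3.125000, f(m) = 1.459895 > 0 → root in [2.990000, 3.125000]
Midpoint of [2.990000, 3.125000] = 3.057500

3.057500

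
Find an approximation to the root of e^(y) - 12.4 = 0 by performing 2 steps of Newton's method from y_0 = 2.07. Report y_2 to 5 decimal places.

2.52428

Newton update: y ← y − f(y)/f'(y).
f'(y) = e^(y)
y_0 = 2.070000: f = -4.475177, f' = 7.924823 → y_1 = 2.070000 - (-4.475177)/(7.924823) = 2.634704
y_1 = 2.634704: f = 1.539182, f' = 13.939182 → y_2 = 2.634704 - (1.539182)/(13.939182) = 2.524282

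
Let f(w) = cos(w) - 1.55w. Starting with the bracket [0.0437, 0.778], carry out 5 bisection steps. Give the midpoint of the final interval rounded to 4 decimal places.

0.5600

f(0.043700) = 0.931310, f(0.778000) = -0.493581 (opposite signs)
step 1: m = 0.410850, f(m) = 0.279964 > 0 → root in [0.410850, 0.778000]
step 2: m = 0.594425, f(m) = -0.092888 < 0 → root in [0.410850, 0.594425]
step 3: m = 0.502637, f(m) = 0.097227 > 0 → root in [0.502637, 0.594425]
step 4: m = 0.548531, f(m) = 0.003068 > 0 → root in [0.548531, 0.594425]
step 5: m = 0.571478, f(m) = -0.044689 < 0 → root in [0.548531, 0.571478]
Midpoint of [0.548531, 0.571478] = 0.560005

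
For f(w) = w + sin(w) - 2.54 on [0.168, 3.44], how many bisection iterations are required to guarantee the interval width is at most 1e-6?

22

Initial width b − a = 3.44 − 0.168 = 3.272000.
After n steps the width is (b−a)/2^n; need (b−a)/2^n ≤ 1e-6.
So n ≥ log₂(3.272000/1e-6) = log₂(3272000.0000) ≈ 21.6417.
Hence n = 22.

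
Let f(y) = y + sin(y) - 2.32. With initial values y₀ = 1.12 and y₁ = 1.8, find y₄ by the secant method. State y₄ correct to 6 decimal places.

1.345505

f(y_0) = -0.299900, f(y_1) = 0.453848
y_2 = 1.800000 - (0.453848)·(1.800000 - 1.120000)/(0.453848 - (-0.299900)) = 1.390557; f(y_2) = 0.054358
y_3 = 1.390557 - (0.054358)·(1.390557 - 1.800000)/(0.054358 - (0.453848)) = 1.334845; f(y_3) = -0.012863
y_4 = 1.334845 - (-0.012863)·(1.334845 - 1.390557)/(-0.012863 - (0.054358)) = 1.345505; f(y_4) = 0.000235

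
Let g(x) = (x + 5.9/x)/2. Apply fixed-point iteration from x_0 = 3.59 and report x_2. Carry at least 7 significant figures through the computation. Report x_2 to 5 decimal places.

x_1 = g(3.590000) = 2.616727
x_2 = g(2.616727) = 2.435726

2.43573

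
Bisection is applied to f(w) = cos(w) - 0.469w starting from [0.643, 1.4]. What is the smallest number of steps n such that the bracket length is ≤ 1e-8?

Initial width b − a = 1.4 − 0.643 = 0.757000.
After n steps the width is (b−a)/2^n; need (b−a)/2^n ≤ 1e-8.
So n ≥ log₂(0.757000/1e-8) = log₂(75700000.0000) ≈ 26.1738.
Hence n = 27.

27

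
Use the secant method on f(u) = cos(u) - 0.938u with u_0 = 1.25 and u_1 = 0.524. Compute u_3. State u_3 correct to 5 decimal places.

f(u_0) = -0.857178, f(u_1) = 0.374313
u_2 = 0.524000 - (0.374313)·(0.524000 - 1.250000)/(0.374313 - (-0.857178)) = 0.744668; f(u_2) = 0.036814
u_3 = 0.744668 - (0.036814)·(0.744668 - 0.524000)/(0.036814 - (0.374313)) = 0.768738; f(u_3) = -0.002288

0.76874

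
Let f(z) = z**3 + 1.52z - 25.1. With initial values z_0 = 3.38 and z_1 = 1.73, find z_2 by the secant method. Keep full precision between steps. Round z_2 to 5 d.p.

2.52380

f(z_0) = 18.652072, f(z_1) = -17.292683
z_2 = 1.730000 - (-17.292683)·(1.730000 - 3.380000)/(-17.292683 - (18.652072)) = 2.523799; f(z_2) = -5.188323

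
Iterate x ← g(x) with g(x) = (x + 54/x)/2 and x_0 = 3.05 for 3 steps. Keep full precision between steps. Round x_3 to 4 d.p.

7.3610

x_1 = g(3.050000) = 10.377459
x_2 = g(10.377459) = 7.790522
x_3 = g(7.790522) = 7.361011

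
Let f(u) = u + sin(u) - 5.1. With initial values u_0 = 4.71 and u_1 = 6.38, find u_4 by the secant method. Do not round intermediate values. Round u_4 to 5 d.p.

5.67320

Secant update: u_(k+1) = u_k − f(u_k)·(u_k − u_(k-1))/(f(u_k) − f(u_(k-1))).
f(u_0) = -1.389997, f(u_1) = 1.376664
u_2 = 6.380000 - (1.376664)·(6.380000 - 4.710000)/(1.376664 - (-1.389997)) = 5.549024; f(u_2) = -0.220940
u_3 = 5.549024 - (-0.220940)·(5.549024 - 6.380000)/(-0.220940 - (1.376664)) = 5.663944; f(u_3) = -0.016474
u_4 = 5.663944 - (-0.016474)·(5.663944 - 5.549024)/(-0.016474 - (-0.220940)) = 5.673203; f(u_4) = 0.000350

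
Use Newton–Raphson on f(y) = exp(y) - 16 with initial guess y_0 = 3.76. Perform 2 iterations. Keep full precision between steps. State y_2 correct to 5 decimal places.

f'(y) = exp(y)
y_0 = 3.760000: f = 26.948426, f' = 42.948426 → y_1 = 3.760000 - (26.948426)/(42.948426) = 3.132540
y_1 = 3.132540: f = 6.932150, f' = 22.932150 → y_2 = 3.132540 - (6.932150)/(22.932150) = 2.830250

2.83025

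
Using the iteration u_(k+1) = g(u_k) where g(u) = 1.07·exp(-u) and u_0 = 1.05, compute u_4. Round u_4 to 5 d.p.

0.64083

u_1 = g(1.050000) = 0.374433
u_2 = g(0.374433) = 0.735816
u_3 = g(0.735816) = 0.512652
u_4 = g(0.512652) = 0.640828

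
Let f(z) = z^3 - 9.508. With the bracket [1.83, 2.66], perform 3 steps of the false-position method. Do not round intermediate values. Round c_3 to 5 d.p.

f(1.830000) = -3.379513, f(2.660000) = 9.313096
step 1: c = 2.050994, f(c) = -0.880332 < 0 → new bracket [2.050994, 2.660000]
step 2: c = 2.103590, f(c) = -0.199426 < 0 → new bracket [2.103590, 2.660000]
step 3: c = 2.115255, f(c) = -0.043711 < 0 → new bracket [2.115255, 2.660000]

2.11525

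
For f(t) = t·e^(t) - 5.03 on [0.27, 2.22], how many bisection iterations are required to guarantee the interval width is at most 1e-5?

Initial width b − a = 2.22 − 0.27 = 1.950000.
After n steps the width is (b−a)/2^n; need (b−a)/2^n ≤ 1e-5.
So n ≥ log₂(1.950000/1e-5) = log₂(195000.0000) ≈ 17.5731.
Hence n = 18.

18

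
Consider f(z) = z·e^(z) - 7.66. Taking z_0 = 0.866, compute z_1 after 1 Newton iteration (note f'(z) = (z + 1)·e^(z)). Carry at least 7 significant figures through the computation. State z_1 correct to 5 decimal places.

z_0 = 0.866000: f = -5.601187, f' = 4.436195 → z_1 = 0.866000 - (-5.601187)/(4.436195) = 2.128611

2.12861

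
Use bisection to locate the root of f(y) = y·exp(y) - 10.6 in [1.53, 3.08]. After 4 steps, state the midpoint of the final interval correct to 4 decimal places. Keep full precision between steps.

f(1.530000) = -3.534189, f(3.080000) = 56.415879 (opposite signs)
step 1: m = 2.305000, f(m) = 12.505731 > 0 → root in [1.530000, 2.305000]
step 2: m = 1.917500, f(m) = 2.446531 > 0 → root in [1.530000, 1.917500]
step 3: m = 1.723750, f(m) = -0.937503 < 0 → root in [1.723750, 1.917500]
step 4: m = 1.820625, f(m) = 0.643665 > 0 → root in [1.723750, 1.820625]
Midpoint of [1.723750, 1.820625] = 1.772187

1.7722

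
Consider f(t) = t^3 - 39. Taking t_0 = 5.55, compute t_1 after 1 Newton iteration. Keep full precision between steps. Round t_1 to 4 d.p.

f'(t) = 3t^2
t_0 = 5.550000: f = 131.953875, f' = 92.407500 → t_1 = 5.550000 - (131.953875)/(92.407500) = 4.122044

4.1220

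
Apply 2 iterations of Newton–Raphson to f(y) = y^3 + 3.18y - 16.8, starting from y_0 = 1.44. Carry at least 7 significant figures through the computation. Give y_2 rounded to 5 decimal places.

2.17615

Newton update: y ← y − f(y)/f'(y).
f'(y) = 3y^2 + 3.18
y_0 = 1.440000: f = -9.234816, f' = 9.400800 → y_1 = 1.440000 - (-9.234816)/(9.400800) = 2.422344
y_1 = 2.422344: f = 5.116756, f' = 20.783246 → y_2 = 2.422344 - (5.116756)/(20.783246) = 2.176147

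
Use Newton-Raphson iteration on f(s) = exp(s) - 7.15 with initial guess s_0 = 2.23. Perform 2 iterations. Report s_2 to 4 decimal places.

f'(s) = exp(s)
s_0 = 2.230000: f = 2.149866, f' = 9.299866 → s_1 = 2.230000 - (2.149866)/(9.299866) = 1.998828
s_1 = 1.998828: f = 0.230403, f' = 7.380403 → s_2 = 1.998828 - (0.230403)/(7.380403) = 1.967610

1.9676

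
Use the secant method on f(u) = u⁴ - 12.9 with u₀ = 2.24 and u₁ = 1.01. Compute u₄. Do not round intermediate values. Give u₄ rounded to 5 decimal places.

f(u_0) = 12.276310, f(u_1) = -11.859396
u_2 = 1.010000 - (-11.859396)·(1.010000 - 2.240000)/(-11.859396 - (12.276310)) = 1.614377; f(u_2) = -6.107659
u_3 = 1.614377 - (-6.107659)·(1.614377 - 1.010000)/(-6.107659 - (-11.859396)) = 2.256153; f(u_3) = 13.010388
u_4 = 2.256153 - (13.010388)·(2.256153 - 1.614377)/(13.010388 - (-6.107659)) = 1.819405; f(u_4) = -1.942338

1.81941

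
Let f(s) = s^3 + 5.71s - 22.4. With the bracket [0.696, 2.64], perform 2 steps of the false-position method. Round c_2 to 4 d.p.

2.1205

False-position update: c = (a·f(b) − b·f(a))/(f(b) − f(a)); replace the endpoint whose sign matches f(c).
f(0.696000) = -18.088686, f(2.640000) = 11.074144
step 1: c = 1.901795, f(c) = -4.662286 < 0 → new bracket [1.901795, 2.640000]
step 2: c = 2.120506, f(c) = -0.756963 < 0 → new bracket [2.120506, 2.640000]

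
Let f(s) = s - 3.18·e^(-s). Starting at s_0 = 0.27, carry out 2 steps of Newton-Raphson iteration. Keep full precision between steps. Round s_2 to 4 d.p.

f'(s) = 1 + 3.18·e^(-s)
s_0 = 0.270000: f = -2.157547, f' = 3.427547 → s_1 = 0.270000 - (-2.157547)/(3.427547) = 0.899473
s_1 = 0.899473: f = -0.394101, f' = 2.293574 → s_2 = 0.899473 - (-0.394101)/(2.293574) = 1.071301

1.0713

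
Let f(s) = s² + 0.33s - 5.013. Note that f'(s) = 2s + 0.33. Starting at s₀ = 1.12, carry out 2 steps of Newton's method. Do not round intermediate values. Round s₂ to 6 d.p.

s_0 = 1.120000: f = -3.389000, f' = 2.570000 → s_1 = 1.120000 - (-3.389000)/(2.570000) = 2.438677
s_1 = 2.438677: f = 1.738909, f' = 5.207354 → s_2 = 2.438677 - (1.738909)/(5.207354) = 2.104744

2.104744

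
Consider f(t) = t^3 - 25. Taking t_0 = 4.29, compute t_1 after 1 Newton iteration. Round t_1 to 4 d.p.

f'(t) = 3t^2
t_0 = 4.290000: f = 53.953589, f' = 55.212300 → t_1 = 4.290000 - (53.953589)/(55.212300) = 3.312798

3.3128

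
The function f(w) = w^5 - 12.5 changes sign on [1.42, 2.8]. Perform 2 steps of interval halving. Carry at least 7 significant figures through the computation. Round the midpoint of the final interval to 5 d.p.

f(1.420000) = -6.726466, f(2.800000) = 159.603680 (opposite signs)
step 1: m = 2.110000, f(m) = 29.322720 > 0 → root in [1.420000, 2.110000]
step 2: m = 1.765000, f(m) = 4.628666 > 0 → root in [1.420000, 1.765000]
Midpoint of [1.420000, 1.765000] = 1.592500

1.59250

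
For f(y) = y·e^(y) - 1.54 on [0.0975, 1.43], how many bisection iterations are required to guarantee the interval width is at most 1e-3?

Initial width b − a = 1.43 − 0.0975 = 1.332500.
After n steps the width is (b−a)/2^n; need (b−a)/2^n ≤ 1e-3.
So n ≥ log₂(1.332500/1e-3) = log₂(1332.5000) ≈ 10.3799.
Hence n = 11.

11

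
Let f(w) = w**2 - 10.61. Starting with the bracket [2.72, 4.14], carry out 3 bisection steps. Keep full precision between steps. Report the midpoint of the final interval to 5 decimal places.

f(2.720000) = -3.211600, f(4.140000) = 6.529600 (opposite signs)
step 1: m = 3.430000, f(m) = 1.154900 > 0 → root in [2.720000, 3.430000]
step 2: m = 3.075000, f(m) = -1.154375 < 0 → root in [3.075000, 3.430000]
step 3: m = 3.252500, f(m) = -0.031244 < 0 → root in [3.252500, 3.430000]
Midpoint of [3.252500, 3.430000] = 3.341250

3.34125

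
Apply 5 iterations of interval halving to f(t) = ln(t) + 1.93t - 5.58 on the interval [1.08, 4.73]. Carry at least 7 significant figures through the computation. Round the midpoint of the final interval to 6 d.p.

2.391719

f(1.080000) = -3.418639, f(4.730000) = 5.102825 (opposite signs)
step 1: m = 2.905000, f(m) = 1.093083 > 0 → root in [1.080000, 2.905000]
step 2: m = 1.992500, f(m) = -1.045085 < 0 → root in [1.992500, 2.905000]
step 3: m = 2.448750, f(m) = 0.041665 > 0 → root in [1.992500, 2.448750]
step 4: m = 2.220625, f(m) = -0.496405 < 0 → root in [2.220625, 2.448750]
step 5: m = 2.334688, f(m) = -0.226175 < 0 → root in [2.334688, 2.448750]
Midpoint of [2.334688, 2.448750] = 2.391719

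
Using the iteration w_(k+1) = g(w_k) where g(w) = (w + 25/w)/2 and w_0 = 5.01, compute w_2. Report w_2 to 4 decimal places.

w_1 = g(5.010000) = 5.000010
w_2 = g(5.000010) = 5.000000

5.0000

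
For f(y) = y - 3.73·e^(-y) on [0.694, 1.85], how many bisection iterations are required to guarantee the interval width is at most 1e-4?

Initial width b − a = 1.85 − 0.694 = 1.156000.
After n steps the width is (b−a)/2^n; need (b−a)/2^n ≤ 1e-4.
So n ≥ log₂(1.156000/1e-4) = log₂(11560.0000) ≈ 13.4969.
Hence n = 14.

14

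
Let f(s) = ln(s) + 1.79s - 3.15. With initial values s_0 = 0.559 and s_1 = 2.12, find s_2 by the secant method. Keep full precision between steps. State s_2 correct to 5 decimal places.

Secant update: s_(k+1) = s_k − f(s_k)·(s_k − s_(k-1))/(f(s_k) − f(s_(k-1))).
f(s_0) = -2.730996, f(s_1) = 1.396216
s_2 = 2.120000 - (1.396216)·(2.120000 - 0.559000)/(1.396216 - (-2.730996)) = 1.591921; f(s_2) = 0.164480

1.59192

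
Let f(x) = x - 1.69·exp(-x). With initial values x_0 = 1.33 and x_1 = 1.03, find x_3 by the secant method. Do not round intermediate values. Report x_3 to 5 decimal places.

0.77850

f(x_0) = 0.883033, f(x_1) = 0.426658
x_2 = 1.030000 - (0.426658)·(1.030000 - 1.330000)/(0.426658 - (0.883033)) = 0.749535; f(x_2) = -0.049137
x_3 = 0.749535 - (-0.049137)·(0.749535 - 1.030000)/(-0.049137 - (0.426658)) = 0.778499; f(x_3) = 0.002629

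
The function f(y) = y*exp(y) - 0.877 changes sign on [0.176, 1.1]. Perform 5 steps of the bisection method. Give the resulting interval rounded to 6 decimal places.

f(0.176000) = -0.667131, f(1.100000) = 2.427583 (opposite signs)
step 1: m = 0.638000, f(m) = 0.330537 > 0 → root in [0.176000, 0.638000]
step 2: m = 0.407000, f(m) = -0.265562 < 0 → root in [0.407000, 0.638000]
step 3: m = 0.522500, f(m) = 0.004059 > 0 → root in [0.407000, 0.522500]
step 4: m = 0.464750, f(m) = -0.137296 < 0 → root in [0.464750, 0.522500]
step 5: m = 0.493625, f(m) = -0.068322 < 0 → root in [0.493625, 0.522500]

[0.493625, 0.522500]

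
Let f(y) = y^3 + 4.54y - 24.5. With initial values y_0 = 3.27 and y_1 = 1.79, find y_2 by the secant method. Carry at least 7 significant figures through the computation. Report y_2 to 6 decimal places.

Secant update: y_(k+1) = y_k − f(y_k)·(y_k − y_(k-1))/(f(y_k) − f(y_(k-1))).
f(y_0) = 25.311583, f(y_1) = -10.638061
y_2 = 1.790000 - (-10.638061)·(1.790000 - 3.270000)/(-10.638061 - (25.311583)) = 2.227955; f(y_2) = -3.325996

2.227955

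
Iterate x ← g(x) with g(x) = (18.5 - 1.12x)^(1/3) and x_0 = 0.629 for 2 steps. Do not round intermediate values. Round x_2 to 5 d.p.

2.49738

x_1 = g(0.629000) = 2.610780
x_2 = g(2.610780) = 2.497380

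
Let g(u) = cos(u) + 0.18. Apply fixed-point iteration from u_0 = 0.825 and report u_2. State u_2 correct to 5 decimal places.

0.83353

u_1 = g(0.825000) = 0.858557
u_2 = g(0.858557) = 0.833530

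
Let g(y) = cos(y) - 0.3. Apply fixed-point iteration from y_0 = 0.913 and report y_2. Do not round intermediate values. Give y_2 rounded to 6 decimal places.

y_1 = g(0.913000) = 0.311374
y_2 = g(0.311374) = 0.651913

0.651913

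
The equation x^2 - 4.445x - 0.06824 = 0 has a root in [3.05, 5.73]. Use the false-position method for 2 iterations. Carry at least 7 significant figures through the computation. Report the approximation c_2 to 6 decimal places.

4.361940

f(3.050000) = -4.322990, f(5.730000) = 7.294810
step 1: c = 4.047230, f(c) = -1.678108 < 0 → new bracket [4.047230, 5.730000]
step 2: c = 4.361940, f(c) = -0.430543 < 0 → new bracket [4.361940, 5.730000]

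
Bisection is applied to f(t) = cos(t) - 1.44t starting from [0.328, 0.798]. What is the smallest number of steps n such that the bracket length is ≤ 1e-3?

9

Initial width b − a = 0.798 − 0.328 = 0.470000.
After n steps the width is (b−a)/2^n; need (b−a)/2^n ≤ 1e-3.
So n ≥ log₂(0.470000/1e-3) = log₂(470.0000) ≈ 8.8765.
Hence n = 9.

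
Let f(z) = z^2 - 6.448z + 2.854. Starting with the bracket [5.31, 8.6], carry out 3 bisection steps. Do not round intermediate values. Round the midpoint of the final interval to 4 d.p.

f(5.310000) = -3.188780, f(8.600000) = 21.361200 (opposite signs)
step 1: m = 6.955000, f(m) = 6.380185 > 0 → root in [5.310000, 6.955000]
step 2: m = 6.132500, f(m) = 0.919196 > 0 → root in [5.310000, 6.132500]
step 3: m = 5.721250, f(m) = -1.303918 < 0 → root in [5.721250, 6.132500]
Midpoint of [5.721250, 6.132500] = 5.926875

5.9269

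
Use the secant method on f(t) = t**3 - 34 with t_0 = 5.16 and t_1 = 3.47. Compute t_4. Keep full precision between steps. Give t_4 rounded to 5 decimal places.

3.23979

Secant update: t_(k+1) = t_k − f(t_k)·(t_k − t_(k-1))/(f(t_k) − f(t_(k-1))).
f(t_0) = 103.388096, f(t_1) = 7.781923
t_2 = 3.470000 - (7.781923)·(3.470000 - 5.160000)/(7.781923 - (103.388096)) = 3.332441; f(t_2) = 3.007314
t_3 = 3.332441 - (3.007314)·(3.332441 - 3.470000)/(3.007314 - (7.781923)) = 3.245799; f(t_3) = 0.195189
t_4 = 3.245799 - (0.195189)·(3.245799 - 3.332441)/(0.195189 - (3.007314)) = 3.239786; f(t_4) = 0.005471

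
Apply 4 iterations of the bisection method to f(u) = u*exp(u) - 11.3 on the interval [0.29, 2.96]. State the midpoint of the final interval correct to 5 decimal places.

f(0.290000) = -10.912436, f(2.960000) = 45.821996 (opposite signs)
step 1: m = 1.625000, f(m) = -3.047569 < 0 → root in [1.625000, 2.960000]
step 2: m = 2.292500, f(m) = 11.394961 > 0 → root in [1.625000, 2.292500]
step 3: m = 1.958750, f(m) = 2.588435 > 0 → root in [1.625000, 1.958750]
step 4: m = 1.791875, f(m) = -0.547508 < 0 → root in [1.791875, 1.958750]
Midpoint of [1.791875, 1.958750] = 1.875313

1.87531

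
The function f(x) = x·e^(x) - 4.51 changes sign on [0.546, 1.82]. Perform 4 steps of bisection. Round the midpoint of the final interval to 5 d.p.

f(0.546000) = -3.567422, f(1.820000) = 6.722782 (opposite signs)
step 1: m = 1.183000, f(m) = -0.648508 < 0 → root in [1.183000, 1.820000]
step 2: m = 1.501500, f(m) = 2.229358 > 0 → root in [1.183000, 1.501500]
step 3: m = 1.342250, f(m) = 0.627658 > 0 → root in [1.183000, 1.342250]
step 4: m = 1.262625, f(m) = -0.047015 < 0 → root in [1.262625, 1.342250]
Midpoint of [1.262625, 1.342250] = 1.302437

1.30244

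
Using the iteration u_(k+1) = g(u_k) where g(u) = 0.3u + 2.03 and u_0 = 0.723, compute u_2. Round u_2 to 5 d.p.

2.70407

u_1 = g(0.723000) = 2.246900
u_2 = g(2.246900) = 2.704070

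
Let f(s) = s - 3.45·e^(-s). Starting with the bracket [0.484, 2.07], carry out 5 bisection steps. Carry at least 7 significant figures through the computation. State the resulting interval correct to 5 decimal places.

[1.07875, 1.12831]

f(0.484000) = -1.642281, f(2.070000) = 1.634659 (opposite signs)
step 1: m = 1.277000, f(m) = 0.314889 > 0 → root in [0.484000, 1.277000]
step 2: m = 0.880500, f(m) = -0.549786 < 0 → root in [0.880500, 1.277000]
step 3: m = 1.078750, f(m) = -0.094320 < 0 → root in [1.078750, 1.277000]
step 4: m = 1.177875, f(m) = 0.115508 > 0 → root in [1.078750, 1.177875]
step 5: m = 1.128312, f(m) = 0.011966 > 0 → root in [1.078750, 1.128312]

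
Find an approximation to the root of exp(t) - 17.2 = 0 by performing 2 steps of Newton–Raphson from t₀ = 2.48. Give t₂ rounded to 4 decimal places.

Newton update: t ← t − f(t)/f'(t).
f'(t) = exp(t)
t_0 = 2.480000: f = -5.258736, f' = 11.941264 → t_1 = 2.480000 - (-5.258736)/(11.941264) = 2.920383
t_1 = 2.920383: f = 1.348399, f' = 18.548399 → t_2 = 2.920383 - (1.348399)/(18.548399) = 2.847687

2.8477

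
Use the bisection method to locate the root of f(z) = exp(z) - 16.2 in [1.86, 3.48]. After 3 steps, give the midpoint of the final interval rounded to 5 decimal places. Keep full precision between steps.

f(1.860000) = -9.776263, f(3.480000) = 16.259722 (opposite signs)
step 1: m = 2.670000, f(m) = -1.760031 < 0 → root in [2.670000, 3.480000]
step 2: m = 3.075000, f(m) = 5.449882 > 0 → root in [2.670000, 3.075000]
step 3: m = 2.872500, f(m) = 1.481166 > 0 → root in [2.670000, 2.872500]
Midpoint of [2.670000, 2.872500] = 2.771250

2.77125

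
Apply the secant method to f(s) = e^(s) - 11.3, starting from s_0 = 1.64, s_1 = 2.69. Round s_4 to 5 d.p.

Secant update: s_(k+1) = s_k − f(s_k)·(s_k − s_(k-1))/(f(s_k) − f(s_(k-1))).
f(s_0) = -6.144830, f(s_1) = 3.431676
s_2 = 2.690000 - (3.431676)·(2.690000 - 1.640000)/(3.431676 - (-6.144830)) = 2.313740; f(s_2) = -1.187830
s_3 = 2.313740 - (-1.187830)·(2.313740 - 2.690000)/(-1.187830 - (3.431676)) = 2.410489; f(s_3) = -0.160595
s_4 = 2.410489 - (-0.160595)·(2.410489 - 2.313740)/(-0.160595 - (-1.187830)) = 2.425614; f(s_4) = 0.009175

2.42561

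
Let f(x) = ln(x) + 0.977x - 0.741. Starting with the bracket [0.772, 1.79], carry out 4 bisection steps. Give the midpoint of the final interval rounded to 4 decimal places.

f(0.772000) = -0.245527, f(1.790000) = 1.590046 (opposite signs)
step 1: m = 1.281000, f(m) = 0.758178 > 0 → root in [0.772000, 1.281000]
step 2: m = 1.026500, f(m) = 0.288045 > 0 → root in [0.772000, 1.026500]
step 3: m = 0.899250, f(m) = 0.031373 > 0 → root in [0.772000, 0.899250]
step 4: m = 0.835625, f(m) = -0.104170 < 0 → root in [0.835625, 0.899250]
Midpoint of [0.835625, 0.899250] = 0.867438

0.8674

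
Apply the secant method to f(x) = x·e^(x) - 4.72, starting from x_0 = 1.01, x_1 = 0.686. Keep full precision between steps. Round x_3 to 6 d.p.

Secant update: x_(k+1) = x_k − f(x_k)·(x_k − x_(k-1))/(f(x_k) − f(x_(k-1))).
f(x_0) = -1.946943, f(x_1) = -3.357771
x_2 = 0.686000 - (-3.357771)·(0.686000 - 1.010000)/(-3.357771 - (-1.946943)) = 1.457120; f(x_2) = 1.536257
x_3 = 1.457120 - (1.536257)·(1.457120 - 0.686000)/(1.536257 - (-3.357771)) = 1.215062; f(x_3) = -0.624629

1.215062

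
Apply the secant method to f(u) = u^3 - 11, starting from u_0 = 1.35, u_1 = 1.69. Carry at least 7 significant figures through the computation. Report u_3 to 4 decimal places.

2.1357

Secant update: u_(k+1) = u_k − f(u_k)·(u_k − u_(k-1))/(f(u_k) − f(u_(k-1))).
f(u_0) = -8.539625, f(u_1) = -6.173191
u_2 = 1.690000 - (-6.173191)·(1.690000 - 1.350000)/(-6.173191 - (-8.539625)) = 2.576940; f(u_2) = 6.112478
u_3 = 2.576940 - (6.112478)·(2.576940 - 1.690000)/(6.112478 - (-6.173191)) = 2.135662; f(u_3) = -1.259141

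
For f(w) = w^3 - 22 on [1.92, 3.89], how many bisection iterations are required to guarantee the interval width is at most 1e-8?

28

Initial width b − a = 3.89 − 1.92 = 1.970000.
After n steps the width is (b−a)/2^n; need (b−a)/2^n ≤ 1e-8.
So n ≥ log₂(1.970000/1e-8) = log₂(197000000.0000) ≈ 27.5536.
Hence n = 28.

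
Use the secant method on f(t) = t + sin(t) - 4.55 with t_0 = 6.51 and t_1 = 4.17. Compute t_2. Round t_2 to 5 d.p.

5.01568

f(t_0) = 2.184875, f(t_1) = -1.236478
t_2 = 4.170000 - (-1.236478)·(4.170000 - 6.510000)/(-1.236478 - (2.184875)) = 5.015677; f(t_2) = -0.488683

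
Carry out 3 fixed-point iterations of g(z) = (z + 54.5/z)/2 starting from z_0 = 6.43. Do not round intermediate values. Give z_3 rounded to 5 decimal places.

z_1 = g(6.430000) = 7.452947
z_2 = g(7.452947) = 7.382745
z_3 = g(7.382745) = 7.382412

7.38241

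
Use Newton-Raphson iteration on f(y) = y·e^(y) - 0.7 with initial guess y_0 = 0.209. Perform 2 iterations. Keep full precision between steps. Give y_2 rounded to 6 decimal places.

0.450237

Newton update: y ← y − f(y)/f'(y).
f'(y) = (y + 1)·e^(y)
y_0 = 0.209000: f = -0.442419, f' = 1.490026 → y_1 = 0.209000 - (-0.442419)/(1.490026) = 0.505920
y_1 = 0.505920: f = 0.139075, f' = 2.497586 → y_2 = 0.505920 - (0.139075)/(2.497586) = 0.450237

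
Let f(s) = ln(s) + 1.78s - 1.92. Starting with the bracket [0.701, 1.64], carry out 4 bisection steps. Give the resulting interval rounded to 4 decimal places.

[0.9944, 1.0531]

f(0.701000) = -1.027467, f(1.640000) = 1.493896 (opposite signs)
step 1: m = 1.170500, f(m) = 0.320921 > 0 → root in [0.701000, 1.170500]
step 2: m = 0.935750, f(m) = -0.320772 < 0 → root in [0.935750, 1.170500]
step 3: m = 1.053125, f(m) = 0.006324 > 0 → root in [0.935750, 1.053125]
step 4: m = 0.994437, f(m) = -0.155479 < 0 → root in [0.994437, 1.053125]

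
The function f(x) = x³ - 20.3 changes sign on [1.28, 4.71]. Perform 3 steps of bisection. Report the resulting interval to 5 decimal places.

f(1.280000) = -18.202848, f(4.710000) = 84.187111 (opposite signs)
step 1: m = 2.995000, f(m) = 6.565225 > 0 → root in [1.280000, 2.995000]
step 2: m = 2.137500, f(m) = -10.533963 < 0 → root in [2.137500, 2.995000]
step 3: m = 2.566250, f(m) = -3.399604 < 0 → root in [2.566250, 2.995000]

[2.56625, 2.99500]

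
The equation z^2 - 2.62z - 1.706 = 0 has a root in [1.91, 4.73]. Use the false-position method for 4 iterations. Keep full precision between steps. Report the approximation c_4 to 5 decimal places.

3.14508

False-position update: c = (a·f(b) − b·f(a))/(f(b) − f(a)); replace the endpoint whose sign matches f(c).
f(1.910000) = -3.062100, f(4.730000) = 8.274300
step 1: c = 2.671716, f(c) = -1.567828 < 0 → new bracket [2.671716, 4.730000]
step 2: c = 2.999596, f(c) = -0.567364 < 0 → new bracket [2.999596, 4.730000]
step 3: c = 3.110635, f(c) = -0.179813 < 0 → new bracket [3.110635, 4.730000]
step 4: c = 3.145078, f(c) = -0.054589 < 0 → new bracket [3.145078, 4.730000]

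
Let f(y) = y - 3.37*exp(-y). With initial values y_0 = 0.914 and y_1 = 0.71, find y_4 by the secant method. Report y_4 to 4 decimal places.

f(y_0) = -0.437091, f(y_1) = -0.946841
y_2 = 0.710000 - (-0.946841)·(0.710000 - 0.914000)/(-0.946841 - (-0.437091)) = 1.088922; f(y_2) = -0.045349
y_3 = 1.088922 - (-0.045349)·(1.088922 - 0.710000)/(-0.045349 - (-0.946841)) = 1.107984; f(y_3) = -0.004871
y_4 = 1.107984 - (-0.004871)·(1.107984 - 1.088922)/(-0.004871 - (-0.045349)) = 1.110278; f(y_4) = -0.000027

1.1103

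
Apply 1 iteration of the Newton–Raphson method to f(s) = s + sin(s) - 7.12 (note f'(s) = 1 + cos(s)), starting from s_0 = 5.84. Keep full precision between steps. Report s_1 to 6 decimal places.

s_0 = 5.840000: f = -1.708819, f' = 1.903390 → s_1 = 5.840000 - (-1.708819)/(1.903390) = 6.737777

6.737777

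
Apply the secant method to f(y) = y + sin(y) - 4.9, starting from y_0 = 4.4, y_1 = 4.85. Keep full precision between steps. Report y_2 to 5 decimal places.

5.98913

Secant update: y_(k+1) = y_k − f(y_k)·(y_k − y_(k-1))/(f(y_k) − f(y_(k-1))).
f(y_0) = -1.451602, f(y_1) = -1.040547
y_2 = 4.850000 - (-1.040547)·(4.850000 - 4.400000)/(-1.040547 - (-1.451602)) = 5.989131; f(y_2) = 0.799295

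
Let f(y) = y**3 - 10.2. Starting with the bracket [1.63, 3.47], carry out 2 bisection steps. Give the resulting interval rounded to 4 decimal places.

f(1.630000) = -5.869253, f(3.470000) = 31.581923 (opposite signs)
step 1: m = 2.550000, f(m) = 6.381375 > 0 → root in [1.630000, 2.550000]
step 2: m = 2.090000, f(m) = -1.070671 < 0 → root in [2.090000, 2.550000]

[2.0900, 2.5500]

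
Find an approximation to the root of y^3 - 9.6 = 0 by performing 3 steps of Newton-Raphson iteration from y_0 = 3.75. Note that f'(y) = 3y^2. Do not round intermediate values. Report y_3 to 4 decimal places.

2.1319

y_0 = 3.750000: f = 43.134375, f' = 42.187500 → y_1 = 3.750000 - (43.134375)/(42.187500) = 2.727556
y_1 = 2.727556: f = 10.691811, f' = 22.318678 → y_2 = 2.727556 - (10.691811)/(22.318678) = 2.248503
y_2 = 2.248503: f = 1.767910, f' = 15.167302 → y_3 = 2.248503 - (1.767910)/(15.167302) = 2.131943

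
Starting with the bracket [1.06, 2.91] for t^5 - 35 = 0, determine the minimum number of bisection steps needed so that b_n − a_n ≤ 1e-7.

Initial width b − a = 2.91 − 1.06 = 1.850000.
After n steps the width is (b−a)/2^n; need (b−a)/2^n ≤ 1e-7.
So n ≥ log₂(1.850000/1e-7) = log₂(18500000.0000) ≈ 24.1410.
Hence n = 25.

25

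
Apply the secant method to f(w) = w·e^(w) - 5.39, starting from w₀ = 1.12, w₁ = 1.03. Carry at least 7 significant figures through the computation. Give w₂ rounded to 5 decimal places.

1.44174

f(w_0) = -1.957363, f(w_1) = -2.504902
w_2 = 1.030000 - (-2.504902)·(1.030000 - 1.120000)/(-2.504902 - (-1.957363)) = 1.441735; f(w_2) = 0.705697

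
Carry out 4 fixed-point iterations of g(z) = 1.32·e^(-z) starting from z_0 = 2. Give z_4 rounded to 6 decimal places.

z_1 = g(2.000000) = 0.178643
z_2 = g(0.178643) = 1.104054
z_3 = g(1.104054) = 0.437612
z_4 = g(0.437612) = 0.852161

0.852161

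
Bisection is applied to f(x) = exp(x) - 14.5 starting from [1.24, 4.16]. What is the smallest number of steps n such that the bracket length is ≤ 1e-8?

29

Initial width b − a = 4.16 − 1.24 = 2.920000.
After n steps the width is (b−a)/2^n; need (b−a)/2^n ≤ 1e-8.
So n ≥ log₂(2.920000/1e-8) = log₂(292000000.0000) ≈ 28.1214.
Hence n = 29.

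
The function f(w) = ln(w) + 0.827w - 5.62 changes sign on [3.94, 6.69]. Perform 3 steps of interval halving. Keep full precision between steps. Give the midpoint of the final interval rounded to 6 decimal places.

4.799375

f(3.940000) = -0.990439, f(6.690000) = 1.813244 (opposite signs)
step 1: m = 5.315000, f(m) = 0.446038 > 0 → root in [3.940000, 5.315000]
step 2: m = 4.627500, f(m) = -0.261041 < 0 → root in [4.627500, 5.315000]
step 3: m = 4.971250, f(m) = 0.094895 > 0 → root in [4.627500, 4.971250]
Midpoint of [4.627500, 4.971250] = 4.799375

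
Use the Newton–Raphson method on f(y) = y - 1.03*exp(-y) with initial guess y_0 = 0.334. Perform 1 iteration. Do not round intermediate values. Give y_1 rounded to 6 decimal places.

0.566246

f'(y) = 1 + 1.03*exp(-y)
y_0 = 0.334000: f = -0.403535, f' = 1.737535 → y_1 = 0.334000 - (-0.403535)/(1.737535) = 0.566246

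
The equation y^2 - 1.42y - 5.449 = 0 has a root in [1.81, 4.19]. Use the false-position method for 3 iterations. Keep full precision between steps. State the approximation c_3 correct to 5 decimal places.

3.13990

f(1.810000) = -4.743100, f(4.190000) = 6.157300
step 1: c = 2.845611, f(c) = -1.392264 < 0 → new bracket [2.845611, 4.190000]
step 2: c = 3.093539, f(c) = -0.271843 < 0 → new bracket [3.093539, 4.190000]
step 3: c = 3.139900, f(c) = -0.048684 < 0 → new bracket [3.139900, 4.190000]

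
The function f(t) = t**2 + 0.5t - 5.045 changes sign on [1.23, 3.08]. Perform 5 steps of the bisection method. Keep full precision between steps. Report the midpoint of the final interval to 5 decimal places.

f(1.230000) = -2.917100, f(3.080000) = 5.981400 (opposite signs)
step 1: m = 2.155000, f(m) = 0.676525 > 0 → root in [1.230000, 2.155000]
step 2: m = 1.692500, f(m) = -1.334194 < 0 → root in [1.692500, 2.155000]
step 3: m = 1.923750, f(m) = -0.382311 < 0 → root in [1.923750, 2.155000]
step 4: m = 2.039375, f(m) = 0.133738 > 0 → root in [1.923750, 2.039375]
step 5: m = 1.981563, f(m) = -0.127629 < 0 → root in [1.981563, 2.039375]
Midpoint of [1.981563, 2.039375] = 2.010469

2.01047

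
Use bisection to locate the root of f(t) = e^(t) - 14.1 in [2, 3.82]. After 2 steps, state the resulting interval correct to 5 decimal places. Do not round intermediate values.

[2.45500, 2.91000]

f(2.000000) = -6.710944, f(3.820000) = 31.504208 (opposite signs)
step 1: m = 2.910000, f(m) = 4.256799 > 0 → root in [2.000000, 2.910000]
step 2: m = 2.455000, f(m) = -2.453566 < 0 → root in [2.455000, 2.910000]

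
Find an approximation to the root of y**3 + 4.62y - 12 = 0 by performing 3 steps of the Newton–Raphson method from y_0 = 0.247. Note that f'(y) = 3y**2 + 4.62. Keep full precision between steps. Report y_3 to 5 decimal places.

1.65702

Newton update: y ← y − f(y)/f'(y).
y_0 = 0.247000: f = -10.843791, f' = 4.803027 → y_1 = 0.247000 - (-10.843791)/(4.803027) = 2.504699
y_1 = 2.504699: f = 15.284989, f' = 23.440556 → y_2 = 2.504699 - (15.284989)/(23.440556) = 1.852625
y_2 = 1.852625: f = 2.917740, f' = 14.916656 → y_3 = 1.852625 - (2.917740)/(14.916656) = 1.657022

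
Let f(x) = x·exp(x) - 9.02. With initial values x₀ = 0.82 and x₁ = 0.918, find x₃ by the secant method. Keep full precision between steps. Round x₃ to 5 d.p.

f(x_0) = -7.158190, f(x_1) = -6.721074
x_2 = 0.918000 - (-6.721074)·(0.918000 - 0.820000)/(-6.721074 - (-7.158190)) = 2.424842; f(x_2) = 18.381800
x_3 = 2.424842 - (18.381800)·(2.424842 - 0.918000)/(18.381800 - (-6.721074)) = 1.321444; f(x_3) = -4.066132

1.32144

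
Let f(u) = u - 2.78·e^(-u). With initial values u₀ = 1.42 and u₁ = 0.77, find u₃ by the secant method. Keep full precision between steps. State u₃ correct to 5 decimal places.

f(u_0) = 0.748035, f(u_1) = -0.517176
u_2 = 0.770000 - (-0.517176)·(0.770000 - 1.420000)/(-0.517176 - (0.748035)) = 1.035698; f(u_2) = 0.048858
u_3 = 1.035698 - (0.048858)·(1.035698 - 0.770000)/(0.048858 - (-0.517176)) = 1.012764; f(u_3) = 0.003030

1.01276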